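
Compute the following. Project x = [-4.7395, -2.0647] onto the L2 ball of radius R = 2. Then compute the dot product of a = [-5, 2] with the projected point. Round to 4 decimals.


Step 1: Compute ||x|| (intermediates to 6 decimals).
||x|| = sqrt((-4.7395)^2 + (-2.0647)^2) = 5.169705
Step 2: Project.
Since ||x|| > R, scale = R/||x|| = 2/5.169705 = 0.386869, proj(x) = scale * x
proj(x) = [-1.833566, -0.798768]
Step 3: Dot product.
a^T * proj(x) = -5*(-1.833566) + 2*(-0.798768) = 7.5703


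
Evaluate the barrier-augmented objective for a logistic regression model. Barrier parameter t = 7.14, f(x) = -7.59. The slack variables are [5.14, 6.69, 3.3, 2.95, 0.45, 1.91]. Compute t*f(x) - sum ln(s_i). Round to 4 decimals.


Step 1: Compute log-barrier.
ln values: [1.6371, 1.9006, 1.1939, 1.0818, -0.7985, 0.6471]
phi = -(1.6371 + 1.9006 + 1.1939 + 1.0818 - 0.7985 + 0.6471) = -5.662
Step 2: Compute augmented objective.
t*f(x) = 7.14*-7.59 = -54.1926
Total = -54.1926 - 5.662 = -59.8546


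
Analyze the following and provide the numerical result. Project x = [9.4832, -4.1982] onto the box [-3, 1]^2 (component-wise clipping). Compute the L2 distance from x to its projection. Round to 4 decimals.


Project each component onto [-3, 1].
clip(9.4832) = 1.0, clip(-4.1982) = -3.0
Projection = [1.0, -3.0]
Squared diffs: [71.9647, 1.4357]
Distance = sqrt(73.4004) = 8.5674


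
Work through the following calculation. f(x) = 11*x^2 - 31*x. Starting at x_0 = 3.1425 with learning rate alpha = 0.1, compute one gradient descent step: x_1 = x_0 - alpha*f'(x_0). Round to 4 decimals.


We compute the gradient at x_0 and apply the update.
f'(x) = 22*x - 31
f'(3.1425) = 22*3.1425 - 31 = 38.135
x_1 = 3.1425 - 0.1*38.135 = -0.671


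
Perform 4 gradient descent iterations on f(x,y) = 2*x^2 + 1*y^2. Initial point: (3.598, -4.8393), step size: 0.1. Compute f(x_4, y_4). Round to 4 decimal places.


Gradient descent on f(x,y) = 2*x^2 + 1*y^2.
Starting point: (3.598, -4.8393), alpha = 0.1
Step 1: grad_x = 2*2*3.598 = 14.392, grad_y = 2*1*-4.8393 = -9.6786
  x_1 = 3.598 - 0.1*14.392 = 2.1588
  y_1 = -4.8393 - 0.1*-9.6786 = -3.8714
Step 2: grad_x = 2*2*2.1588 = 8.6352, grad_y = 2*1*-3.8714 = -7.7429
  x_2 = 2.1588 - 0.1*8.6352 = 1.2953
  y_2 = -3.8714 - 0.1*-7.7429 = -3.0972
Step 3: grad_x = 2*2*1.2953 = 5.1811, grad_y = 2*1*-3.0972 = -6.1943
  x_3 = 1.2953 - 0.1*5.1811 = 0.7772
  y_3 = -3.0972 - 0.1*-6.1943 = -2.4777
Step 4: grad_x = 2*2*0.7772 = 3.1087, grad_y = 2*1*-2.4777 = -4.9554
  x_4 = 0.7772 - 0.1*3.1087 = 0.4663
  y_4 = -2.4777 - 0.1*-4.9554 = -1.9822
f(0.4663, -1.9822) = 2*0.4663^2 + 1*(-1.9822)^2 = 4.3639


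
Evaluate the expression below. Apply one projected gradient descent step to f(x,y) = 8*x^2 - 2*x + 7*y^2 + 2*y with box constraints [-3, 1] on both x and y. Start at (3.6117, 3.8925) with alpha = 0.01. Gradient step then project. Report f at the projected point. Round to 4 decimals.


Step 1: Compute gradient at (3.6117, 3.8925).
grad_x = 2*8*3.6117 - 2 = 55.7872
grad_y = 2*7*3.8925 + 2 = 56.495
Step 2: Gradient step.
x_raw = 3.6117 - 0.01*55.7872 = 3.0538
y_raw = 3.8925 - 0.01*56.495 = 3.3276
Step 3: Project onto [-3, 1].
x_proj = clip(3.0538) = 1.0
y_proj = clip(3.3276) = 1.0
Step 4: Evaluate f.
f(1.0, 1.0) = 15.0


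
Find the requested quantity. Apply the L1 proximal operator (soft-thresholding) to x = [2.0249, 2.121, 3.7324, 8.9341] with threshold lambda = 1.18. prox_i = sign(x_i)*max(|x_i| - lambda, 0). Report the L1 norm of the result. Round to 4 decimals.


Soft-thresholding with lambda = 1.18:
prox(2.0249) = sign(2.0249)*max(|2.0249| - 1.18, 0) = 0.8449
prox(2.121) = sign(2.121)*max(|2.121| - 1.18, 0) = 0.941
prox(3.7324) = sign(3.7324)*max(|3.7324| - 1.18, 0) = 2.5524
prox(8.9341) = sign(8.9341)*max(|8.9341| - 1.18, 0) = 7.7541
prox(x) = [0.8449, 0.941, 2.5524, 7.7541]
||prox(x)||_1 = 0.8449 + 0.941 + 2.5524 + 7.7541 = 12.0924


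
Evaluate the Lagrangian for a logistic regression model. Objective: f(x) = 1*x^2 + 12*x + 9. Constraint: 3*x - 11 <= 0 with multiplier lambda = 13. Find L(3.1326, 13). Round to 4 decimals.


Step 1: Evaluate f(x).
f(3.1326) = 1*3.1326^2 + 12*3.1326 + 9 = 56.4044
Step 2: Evaluate g(x).
g(3.1326) = 3*3.1326 - 11 = -1.6022
Step 3: Compute Lagrangian.
L = 56.4044 + 13*-1.6022 = 35.5758


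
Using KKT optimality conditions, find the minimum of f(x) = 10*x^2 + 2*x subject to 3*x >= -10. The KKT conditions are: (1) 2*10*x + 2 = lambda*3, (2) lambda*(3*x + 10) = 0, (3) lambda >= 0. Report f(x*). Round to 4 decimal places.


Step 1: Try lambda = 0 (constraint inactive).
Stationarity: 2*10*x + 2 = 0
x* = -2/(2*10) = -0.1
Check constraint: 3*-0.1 = -0.3 >= -10 -- satisfied.
Step 2: Compute optimal value.
f(x*) = 10*(-0.1)^2 + 2*(-0.1) = -0.1


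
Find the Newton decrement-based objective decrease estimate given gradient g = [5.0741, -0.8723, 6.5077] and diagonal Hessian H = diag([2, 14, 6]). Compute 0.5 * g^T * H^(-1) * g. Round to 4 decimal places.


Step 1: H is diagonal, so H^(-1) * g = [2.5371, -0.0623, 1.0846].
Step 2: g^T H^(-1) g = sum_i g_i^2 / H_ii
  = (5.0741)^2/2 + (-0.8723)^2/14 + (6.5077)^2/6
  = 12.8732 + 0.0544 + 7.0584 = 19.986
Step 3: Objective decrease = 0.5 * g^T H^(-1) g = 9.993


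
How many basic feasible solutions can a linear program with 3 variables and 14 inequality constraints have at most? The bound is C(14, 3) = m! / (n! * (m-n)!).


Each vertex corresponds to some choice of n active constraints out of m, so the number of vertices is at most C(m, n) = m! / (n!(m-n)!).
m = 14, n = 3
Numerator: 14 * 13 * 12
Denominator: 3! = 6
C(14, 3) = 364


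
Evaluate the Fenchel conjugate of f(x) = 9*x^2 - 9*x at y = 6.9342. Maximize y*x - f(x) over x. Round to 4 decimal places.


f*(y) = sup_x {y*x - a*x^2 - b*x} = sup_x {(y-b)*x - a*x^2}
FOC: (y - b) - 2a*x = 0 => x* = (y - b)/(2a)
x* = (6.9342 + 9)/(2*9) = 0.8852
f*(6.9342) = (y-b)^2/(4a) = (6.9342 + 9)^2/(4*9)
= 253.8987/36 = 7.0527


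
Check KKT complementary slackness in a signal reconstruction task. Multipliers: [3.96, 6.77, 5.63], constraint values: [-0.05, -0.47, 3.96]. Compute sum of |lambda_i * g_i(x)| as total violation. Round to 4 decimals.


KKT complementary slackness check:
lambda_1 * g_1 = 3.96 * -0.05 = -0.198
lambda_2 * g_2 = 6.77 * -0.47 = -3.1819
lambda_3 * g_3 = 5.63 * 3.96 = 22.2948
Total violation = 0.198 + 3.1819 + 22.2948 = 25.6747


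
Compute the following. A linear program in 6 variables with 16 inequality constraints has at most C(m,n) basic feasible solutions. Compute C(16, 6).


Each vertex corresponds to some choice of n active constraints out of m, so the number of vertices is at most C(m, n) = m! / (n!(m-n)!).
m = 16, n = 6
Numerator: 16 * 15 * 14 * 13 * 12 * 11
Denominator: 6! = 720
C(16, 6) = 8008


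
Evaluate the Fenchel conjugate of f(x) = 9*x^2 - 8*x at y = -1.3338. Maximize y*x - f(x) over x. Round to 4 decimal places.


f*(y) = sup_x {y*x - a*x^2 - b*x} = sup_x {(y-b)*x - a*x^2}
FOC: (y - b) - 2a*x = 0 => x* = (y - b)/(2a)
x* = (-1.3338 + 8)/(2*9) = 0.3703
f*(-1.3338) = (y-b)^2/(4a) = (-1.3338 + 8)^2/(4*9)
= 44.4382/36 = 1.2344


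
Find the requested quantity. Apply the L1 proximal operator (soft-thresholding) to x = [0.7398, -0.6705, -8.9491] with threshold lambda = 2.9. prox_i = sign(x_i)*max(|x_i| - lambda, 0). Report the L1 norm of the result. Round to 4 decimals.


Soft-thresholding with lambda = 2.9:
prox(0.7398) = sign(0.7398)*max(|0.7398| - 2.9, 0) = 0.0
prox(-0.6705) = sign(-0.6705)*max(|-0.6705| - 2.9, 0) = 0.0
prox(-8.9491) = sign(-8.9491)*max(|-8.9491| - 2.9, 0) = -6.0491
prox(x) = [0.0, 0.0, -6.0491]
||prox(x)||_1 = 0.0 + 0.0 + 6.0491 = 6.0491


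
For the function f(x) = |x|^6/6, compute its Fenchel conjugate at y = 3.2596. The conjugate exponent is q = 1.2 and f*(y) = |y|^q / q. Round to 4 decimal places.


The conjugate exponent q satisfies 1/p + 1/q = 1.
p = 6, so q = 6/(6 - 1) = 1.2
|y|^q = 3.2596^1.2 = 4.1285
f*(3.2596) = 4.1285 / 1.2 = 3.4405


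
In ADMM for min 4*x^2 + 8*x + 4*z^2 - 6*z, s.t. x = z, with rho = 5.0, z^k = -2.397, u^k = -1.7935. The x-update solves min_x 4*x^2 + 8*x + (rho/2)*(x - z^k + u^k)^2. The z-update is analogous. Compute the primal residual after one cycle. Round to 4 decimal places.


ADMM iteration with rho = 5.0, z^k = -2.397, u^k = -1.7935
Step 1: x-update.
Minimize 4*x^2 + 8*x + (5.0/2)*(x + 2.397 - 1.7935)^2
FOC: (2*4 + 5.0)*x = -8 + 5.0*(-2.397 + 1.7935)
x^{k+1} = -0.8475
Step 2: z-update.
Minimize 4*z^2 - 6*z + (5.0/2)*(-0.8475 - z - 1.7935)^2
FOC: (2*4 + 5.0)*z = 6 + 5.0*(-0.8475 - 1.7935)
z^{k+1} = -0.5542
Step 3: u-update.
u^{k+1} = -1.7935 - 0.8475 + 0.5542 = -2.0868
Step 4: Primal residual = |-0.8475 + 0.5542| = 0.2933


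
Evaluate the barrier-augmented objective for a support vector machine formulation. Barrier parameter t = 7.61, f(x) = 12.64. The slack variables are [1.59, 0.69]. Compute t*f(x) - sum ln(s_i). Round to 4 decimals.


Step 1: Compute log-barrier.
ln values: [0.4637, -0.3711]
phi = -(0.4637 - 0.3711) = -0.0927
Step 2: Compute augmented objective.
t*f(x) = 7.61*12.64 = 96.1904
Total = 96.1904 - 0.0927 = 96.0977


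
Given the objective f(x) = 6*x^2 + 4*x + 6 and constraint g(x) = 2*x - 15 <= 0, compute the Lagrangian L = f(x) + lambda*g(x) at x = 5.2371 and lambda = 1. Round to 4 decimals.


Step 1: Evaluate f(x).
f(5.2371) = 6*5.2371^2 + 4*5.2371 + 6 = 191.5117
Step 2: Evaluate g(x).
g(5.2371) = 2*5.2371 - 15 = -4.5258
Step 3: Compute Lagrangian.
L = 191.5117 + 1*-4.5258 = 186.9859


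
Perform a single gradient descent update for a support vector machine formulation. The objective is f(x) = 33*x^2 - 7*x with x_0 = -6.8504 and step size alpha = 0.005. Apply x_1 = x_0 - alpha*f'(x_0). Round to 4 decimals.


We compute the gradient at x_0 and apply the update.
f'(x) = 66*x - 7
f'(-6.8504) = 66*-6.8504 - 7 = -459.1264
x_1 = -6.8504 - 0.005*-459.1264 = -4.5548


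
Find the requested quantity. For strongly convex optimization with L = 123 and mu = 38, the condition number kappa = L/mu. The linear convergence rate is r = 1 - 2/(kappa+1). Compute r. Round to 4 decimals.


Step 1: Compute the condition number.
kappa = L/mu = 123/38 = 3.2368
Step 2: Compute the convergence rate.
r = 1 - 2/(kappa + 1) = 1 - 2*mu/(L + mu) = (L - mu)/(L + mu) = 85/161 = 0.528


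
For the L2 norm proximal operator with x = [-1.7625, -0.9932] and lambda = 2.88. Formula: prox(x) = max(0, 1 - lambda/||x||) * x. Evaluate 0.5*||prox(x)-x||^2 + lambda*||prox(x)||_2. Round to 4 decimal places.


Step 1: Compute ||x||.
||x|| = 2.0231
Step 2: Compute scaling factor.
scale = max(0, 1 - 2.88/2.0231) = 0.0
Step 3: prox(x) = [-0.0, -0.0]
||prox(x)|| = 0.0
Step 4: Proximal objective.
0.5*||prox-x||^2 = 2.0464
lambda*||prox|| = 0.0
Total = 2.0464


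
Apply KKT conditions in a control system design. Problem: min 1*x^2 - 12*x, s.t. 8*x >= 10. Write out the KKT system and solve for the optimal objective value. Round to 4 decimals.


Step 1: Try lambda = 0 (constraint inactive).
Stationarity: 2*1*x - 12 = 0
x* = 12/(2*1) = 6.0
Check constraint: 8*6.0 = 48.0 >= 10 -- satisfied.
Step 2: Compute optimal value.
f(x*) = 1*6.0^2 - 12*6.0 = -36.0


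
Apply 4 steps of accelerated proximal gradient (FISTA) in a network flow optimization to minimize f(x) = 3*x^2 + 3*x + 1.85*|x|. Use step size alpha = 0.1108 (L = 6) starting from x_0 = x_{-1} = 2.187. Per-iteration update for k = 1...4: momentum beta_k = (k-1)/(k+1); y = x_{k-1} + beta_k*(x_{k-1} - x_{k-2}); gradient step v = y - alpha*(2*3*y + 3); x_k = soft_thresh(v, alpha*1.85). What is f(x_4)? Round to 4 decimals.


FISTA on f(x) = 3*x^2 + 3*x + 1.85*|x|
L = 6, alpha = 0.1108
Iteration 1: beta = 0.0, y = 2.187 + 0.0*(2.187 - 2.187) = 2.187
  grad(y) = 16.122, v = y - alpha*grad = 0.4007
  prox(v) = soft_thresh(0.4007, 0.205) = 0.1957
Iteration 2: beta = 0.3333, y = 0.1957 + 0.3333*(0.1957 - 2.187) = -0.4681
  grad(y) = 0.1916, v = y - alpha*grad = -0.4893
  prox(v) = soft_thresh(-0.4893, 0.205) = -0.2843
Iteration 3: beta = 0.5, y = -0.2843 + 0.5*(-0.2843 - 0.1957) = -0.5243
  grad(y) = -0.1459, v = y - alpha*grad = -0.5082
  prox(v) = soft_thresh(-0.5082, 0.205) = -0.3032
Iteration 4: beta = 0.6, y = -0.3032 + 0.6*(-0.3032 + 0.2843) = -0.3145
  grad(y) = 1.1131, v = y - alpha*grad = -0.4378
  prox(v) = soft_thresh(-0.4378, 0.205) = -0.2328
f(x_4) = 3*(-0.2328)^2 + 3*(-0.2328) + 1.85*|-0.2328| = -0.1051


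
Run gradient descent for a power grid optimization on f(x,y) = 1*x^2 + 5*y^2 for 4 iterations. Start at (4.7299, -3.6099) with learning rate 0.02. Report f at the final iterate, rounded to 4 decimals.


Gradient descent on f(x,y) = 1*x^2 + 5*y^2.
Starting point: (4.7299, -3.6099), alpha = 0.02
Step 1: grad_x = 2*1*4.7299 = 9.4598, grad_y = 2*5*-3.6099 = -36.099
  x_1 = 4.7299 - 0.02*9.4598 = 4.5407
  y_1 = -3.6099 - 0.02*-36.099 = -2.8879
Step 2: grad_x = 2*1*4.5407 = 9.0814, grad_y = 2*5*-2.8879 = -28.8792
  x_2 = 4.5407 - 0.02*9.0814 = 4.3591
  y_2 = -2.8879 - 0.02*-28.8792 = -2.3103
Step 3: grad_x = 2*1*4.3591 = 8.7182, grad_y = 2*5*-2.3103 = -23.1034
  x_3 = 4.3591 - 0.02*8.7182 = 4.1847
  y_3 = -2.3103 - 0.02*-23.1034 = -1.8483
Step 4: grad_x = 2*1*4.1847 = 8.3694, grad_y = 2*5*-1.8483 = -18.4827
  x_4 = 4.1847 - 0.02*8.3694 = 4.0173
  y_4 = -1.8483 - 0.02*-18.4827 = -1.4786
f(4.0173, -1.4786) = 1*4.0173^2 + 5*(-1.4786)^2 = 27.0704


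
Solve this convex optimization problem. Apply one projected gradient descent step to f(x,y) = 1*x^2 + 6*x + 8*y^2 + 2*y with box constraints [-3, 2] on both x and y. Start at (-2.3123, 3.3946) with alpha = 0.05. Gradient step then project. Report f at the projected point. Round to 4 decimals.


Step 1: Compute gradient at (-2.3123, 3.3946).
grad_x = 2*1*-2.3123 + 6 = 1.3754
grad_y = 2*8*3.3946 + 2 = 56.3136
Step 2: Gradient step.
x_raw = -2.3123 - 0.05*1.3754 = -2.3811
y_raw = 3.3946 - 0.05*56.3136 = 0.5789
Step 3: Project onto [-3, 2].
x_proj = clip(-2.3811) = -2.3811
y_proj = clip(0.5789) = 0.5789
Step 4: Evaluate f.
f(-2.3811, 0.5789) = -4.7779


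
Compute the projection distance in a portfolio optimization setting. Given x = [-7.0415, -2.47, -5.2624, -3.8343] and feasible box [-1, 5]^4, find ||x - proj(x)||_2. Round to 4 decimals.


Project each component onto [-1, 5].
clip(-7.0415) = -1.0, clip(-2.47) = -1.0, clip(-5.2624) = -1.0, clip(-3.8343) = -1.0
Projection = [-1.0, -1.0, -1.0, -1.0]
Squared diffs: [36.4997, 2.1609, 18.1681, 8.0333]
Distance = sqrt(64.862) = 8.0537


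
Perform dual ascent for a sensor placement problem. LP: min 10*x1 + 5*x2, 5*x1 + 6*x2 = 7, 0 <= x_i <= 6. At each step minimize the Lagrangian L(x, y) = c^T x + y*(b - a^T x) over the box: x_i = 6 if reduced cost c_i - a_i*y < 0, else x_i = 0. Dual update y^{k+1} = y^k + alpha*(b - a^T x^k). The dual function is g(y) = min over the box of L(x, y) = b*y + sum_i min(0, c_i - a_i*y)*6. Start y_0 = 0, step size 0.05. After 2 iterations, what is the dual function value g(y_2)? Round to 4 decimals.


Dual ascent for LP: min 10*x1 + 5*x2, 5*x1 + 6*x2 = 7, 0 <= x_i <= 6
Step 1: y^k = 0.0, reduced costs: (10.0, 5.0)
  x^k = (0.0, 0.0), subgradient = b - a^T x = 7.0
  y^{k+1} = 0.0 + 0.05*7.0 = 0.35
Step 2: y^k = 0.35, reduced costs: (8.25, 2.9)
  x^k = (0.0, 0.0), subgradient = b - a^T x = 7.0
  y^{k+1} = 0.35 + 0.05*7.0 = 0.7
Dual objective at y_2 = 0.7: reduced costs (6.5, 0.8), box minimizer x = (0.0, 0.0)
g(y_2) = b*y + (c1 - a1*y)*x1 + (c2 - a2*y)*x2 = 7*0.7 + 6.5*0.0 + 0.8*0.0 = 4.9 + 0.0 + 0.0 = 4.9


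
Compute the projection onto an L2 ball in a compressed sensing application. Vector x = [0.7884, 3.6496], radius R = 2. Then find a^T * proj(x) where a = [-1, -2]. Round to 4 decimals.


Step 1: Compute ||x|| (intermediates to 6 decimals).
||x|| = sqrt(0.7884^2 + 3.6496^2) = 3.733786
Step 2: Project.
Since ||x|| > R, scale = R/||x|| = 2/3.733786 = 0.535649, proj(x) = scale * x
proj(x) = [0.422306, 1.954905]
Step 3: Dot product.
a^T * proj(x) = -1*0.422306 - 2*1.954905 = -4.3321


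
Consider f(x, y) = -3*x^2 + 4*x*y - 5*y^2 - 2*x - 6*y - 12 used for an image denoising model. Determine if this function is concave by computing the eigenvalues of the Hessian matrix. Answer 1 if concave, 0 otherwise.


The Hessian of f(x,y) = -3*x^2 + 4*x*y - 5*y^2 - 2*x - 6*y - 12 is:
H = [[-6, 4], [4, -10]]
Trace = -6 - 10 = -16
Determinant = -6*-10 - (4)^2 = 44
Discriminant = (-16)^2 - 4*44 = 80.0
Eigenvalues: lambda_1 = -12.4721, lambda_2 = -3.5279
The function is concave.

1


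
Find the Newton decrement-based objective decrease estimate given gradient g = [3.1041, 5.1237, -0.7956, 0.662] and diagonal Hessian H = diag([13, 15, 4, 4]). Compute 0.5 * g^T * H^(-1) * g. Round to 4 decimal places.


Step 1: H is diagonal, so H^(-1) * g = [0.2388, 0.3416, -0.1989, 0.1655].
Step 2: g^T H^(-1) g = sum_i g_i^2 / H_ii
  = (3.1041)^2/13 + (5.1237)^2/15 + (-0.7956)^2/4 + (0.662)^2/4
  = 0.7412 + 1.7502 + 0.1582 + 0.1096 = 2.7591
Step 3: Objective decrease = 0.5 * g^T H^(-1) g = 1.3796


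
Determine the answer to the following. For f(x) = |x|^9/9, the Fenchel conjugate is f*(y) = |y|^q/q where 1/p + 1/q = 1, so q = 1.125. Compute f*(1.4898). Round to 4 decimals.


The conjugate exponent q satisfies 1/p + 1/q = 1.
p = 9, so q = 9/(9 - 1) = 1.125
|y|^q = 1.4898^1.125 = 1.5659
f*(1.4898) = 1.5659 / 1.125 = 1.3919


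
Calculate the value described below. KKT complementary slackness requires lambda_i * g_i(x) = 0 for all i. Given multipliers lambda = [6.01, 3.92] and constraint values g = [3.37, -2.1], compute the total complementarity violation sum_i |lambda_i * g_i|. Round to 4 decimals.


KKT complementary slackness check:
lambda_1 * g_1 = 6.01 * 3.37 = 20.2537
lambda_2 * g_2 = 3.92 * -2.1 = -8.232
Total violation = 20.2537 + 8.232 = 28.4857


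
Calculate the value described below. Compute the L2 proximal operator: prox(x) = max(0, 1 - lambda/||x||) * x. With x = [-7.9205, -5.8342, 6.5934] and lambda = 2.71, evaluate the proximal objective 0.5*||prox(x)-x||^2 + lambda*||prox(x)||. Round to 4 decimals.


Step 1: Compute ||x||.
||x|| = 11.8425
Step 2: Compute scaling factor.
scale = max(0, 1 - 2.71/11.8425) = 0.7712
Step 3: prox(x) = [-6.108, -4.4991, 5.0846]
||prox(x)|| = 9.1325
Step 4: Proximal objective.
0.5*||prox-x||^2 = 3.6721
lambda*||prox|| = 24.7491
Total = 28.4212


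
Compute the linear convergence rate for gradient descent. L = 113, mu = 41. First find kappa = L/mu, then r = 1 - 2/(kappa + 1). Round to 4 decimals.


Step 1: Compute the condition number.
kappa = L/mu = 113/41 = 2.7561
Step 2: Compute the convergence rate.
r = 1 - 2/(kappa + 1) = 1 - 2*mu/(L + mu) = (L - mu)/(L + mu) = 72/154 = 0.4675


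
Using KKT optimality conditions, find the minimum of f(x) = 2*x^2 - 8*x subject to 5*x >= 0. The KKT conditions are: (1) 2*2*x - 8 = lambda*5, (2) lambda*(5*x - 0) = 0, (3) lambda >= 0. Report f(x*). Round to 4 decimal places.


Step 1: Try lambda = 0 (constraint inactive).
Stationarity: 2*2*x - 8 = 0
x* = 8/(2*2) = 2.0
Check constraint: 5*2.0 = 10.0 >= 0 -- satisfied.
Step 2: Compute optimal value.
f(x*) = 2*2.0^2 - 8*2.0 = -8.0


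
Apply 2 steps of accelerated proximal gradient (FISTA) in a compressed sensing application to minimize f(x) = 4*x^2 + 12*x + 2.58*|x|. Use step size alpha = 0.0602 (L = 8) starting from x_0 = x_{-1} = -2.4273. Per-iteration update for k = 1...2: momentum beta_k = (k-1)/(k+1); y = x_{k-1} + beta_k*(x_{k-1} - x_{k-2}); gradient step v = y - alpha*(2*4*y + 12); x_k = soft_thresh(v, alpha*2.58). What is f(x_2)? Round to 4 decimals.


FISTA on f(x) = 4*x^2 + 12*x + 2.58*|x|
L = 8, alpha = 0.0602
Iteration 1: beta = 0.0, y = -2.4273 + 0.0*(-2.4273 + 2.4273) = -2.4273
  grad(y) = -7.4184, v = y - alpha*grad = -1.9807
  prox(v) = soft_thresh(-1.9807, 0.1553) = -1.8254
Iteration 2: beta = 0.3333, y = -1.8254 + 0.3333*(-1.8254 + 2.4273) = -1.6248
  grad(y) = -0.9981, v = y - alpha*grad = -1.5647
  prox(v) = soft_thresh(-1.5647, 0.1553) = -1.4094
f(x_2) = 4*(-1.4094)^2 + 12*(-1.4094) + 2.58*|-1.4094| = -5.331


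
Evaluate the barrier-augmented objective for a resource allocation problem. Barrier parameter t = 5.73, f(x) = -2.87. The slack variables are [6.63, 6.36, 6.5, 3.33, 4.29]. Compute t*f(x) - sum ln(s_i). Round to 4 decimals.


Step 1: Compute log-barrier.
ln values: [1.8916, 1.85, 1.8718, 1.203, 1.4563]
phi = -(1.8916 + 1.85 + 1.8718 + 1.203 + 1.4563) = -8.2727
Step 2: Compute augmented objective.
t*f(x) = 5.73*-2.87 = -16.4451
Total = -16.4451 - 8.2727 = -24.7178


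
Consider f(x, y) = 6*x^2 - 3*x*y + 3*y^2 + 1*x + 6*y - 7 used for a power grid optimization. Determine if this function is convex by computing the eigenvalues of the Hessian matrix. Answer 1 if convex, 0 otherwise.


The Hessian of f(x,y) = 6*x^2 - 3*x*y + 3*y^2 + 1*x + 6*y - 7 is:
H = [[12, -3], [-3, 6]]
Trace = 12 + 6 = 18
Determinant = 12*6 - (-3)^2 = 63
Discriminant = (18)^2 - 4*63 = 72.0
Eigenvalues: lambda_1 = 4.7574, lambda_2 = 13.2426
The function is convex.

1


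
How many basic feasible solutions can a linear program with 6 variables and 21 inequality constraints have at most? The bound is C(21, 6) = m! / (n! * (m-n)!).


Each vertex corresponds to some choice of n active constraints out of m, so the number of vertices is at most C(m, n) = m! / (n!(m-n)!).
m = 21, n = 6
Numerator: 21 * 20 * 19 * 18 * 17 * 16
Denominator: 6! = 720
C(21, 6) = 54264


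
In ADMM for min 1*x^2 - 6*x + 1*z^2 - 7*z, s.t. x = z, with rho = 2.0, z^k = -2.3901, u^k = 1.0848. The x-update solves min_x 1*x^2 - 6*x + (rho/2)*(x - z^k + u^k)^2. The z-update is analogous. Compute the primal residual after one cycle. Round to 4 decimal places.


ADMM iteration with rho = 2.0, z^k = -2.3901, u^k = 1.0848
Step 1: x-update.
Minimize 1*x^2 - 6*x + (2.0/2)*(x + 2.3901 + 1.0848)^2
FOC: (2*1 + 2.0)*x = 6 + 2.0*(-2.3901 - 1.0848)
x^{k+1} = -0.2375
Step 2: z-update.
Minimize 1*z^2 - 7*z + (2.0/2)*(-0.2375 - z + 1.0848)^2
FOC: (2*1 + 2.0)*z = 7 + 2.0*(-0.2375 + 1.0848)
z^{k+1} = 2.1737
Step 3: u-update.
u^{k+1} = 1.0848 - 0.2375 - 2.1737 = -1.3263
Step 4: Primal residual = |-0.2375 - 2.1737| = 2.4111


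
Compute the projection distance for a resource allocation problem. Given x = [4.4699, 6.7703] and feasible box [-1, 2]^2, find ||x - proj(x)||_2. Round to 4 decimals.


Project each component onto [-1, 2].
clip(4.4699) = 2.0, clip(6.7703) = 2.0
Projection = [2.0, 2.0]
Squared diffs: [6.1004, 22.7558]
Distance = sqrt(28.8562) = 5.3718


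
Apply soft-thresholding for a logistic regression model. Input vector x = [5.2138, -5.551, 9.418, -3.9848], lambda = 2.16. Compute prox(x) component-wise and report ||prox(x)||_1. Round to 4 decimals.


Soft-thresholding with lambda = 2.16:
prox(5.2138) = sign(5.2138)*max(|5.2138| - 2.16, 0) = 3.0538
prox(-5.551) = sign(-5.551)*max(|-5.551| - 2.16, 0) = -3.391
prox(9.418) = sign(9.418)*max(|9.418| - 2.16, 0) = 7.258
prox(-3.9848) = sign(-3.9848)*max(|-3.9848| - 2.16, 0) = -1.8248
prox(x) = [3.0538, -3.391, 7.258, -1.8248]
||prox(x)||_1 = 3.0538 + 3.391 + 7.258 + 1.8248 = 15.5276


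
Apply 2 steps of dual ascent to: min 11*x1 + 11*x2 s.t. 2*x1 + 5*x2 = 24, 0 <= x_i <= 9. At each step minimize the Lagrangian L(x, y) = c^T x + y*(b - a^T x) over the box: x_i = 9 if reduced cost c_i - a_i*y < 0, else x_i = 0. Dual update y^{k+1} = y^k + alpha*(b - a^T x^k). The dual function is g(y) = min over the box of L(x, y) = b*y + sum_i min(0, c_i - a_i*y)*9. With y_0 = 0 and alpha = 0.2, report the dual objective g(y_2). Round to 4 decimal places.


Dual ascent for LP: min 11*x1 + 11*x2, 2*x1 + 5*x2 = 24, 0 <= x_i <= 9
Step 1: y^k = 0.0, reduced costs: (11.0, 11.0)
  x^k = (0.0, 0.0), subgradient = b - a^T x = 24.0
  y^{k+1} = 0.0 + 0.2*24.0 = 4.8
Step 2: y^k = 4.8, reduced costs: (1.4, -13.0)
  x^k = (0.0, 9.0), subgradient = b - a^T x = -21.0
  y^{k+1} = 4.8 + 0.2*-21.0 = 0.6
Dual objective at y_2 = 0.6: reduced costs (9.8, 8.0), box minimizer x = (0.0, 0.0)
g(y_2) = b*y + (c1 - a1*y)*x1 + (c2 - a2*y)*x2 = 24*0.6 + 9.8*0.0 + 8.0*0.0 = 14.4 + 0.0 + 0.0 = 14.4


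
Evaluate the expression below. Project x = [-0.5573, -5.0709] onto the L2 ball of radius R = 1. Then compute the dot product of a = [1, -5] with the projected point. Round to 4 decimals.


Step 1: Compute ||x|| (intermediates to 6 decimals).
||x|| = sqrt((-0.5573)^2 + (-5.0709)^2) = 5.101432
Step 2: Project.
Since ||x|| > R, scale = R/||x|| = 1/5.101432 = 0.196023, proj(x) = scale * x
proj(x) = [-0.109244, -0.994013]
Step 3: Dot product.
a^T * proj(x) = 1*(-0.109244) - 5*(-0.994013) = 4.8608


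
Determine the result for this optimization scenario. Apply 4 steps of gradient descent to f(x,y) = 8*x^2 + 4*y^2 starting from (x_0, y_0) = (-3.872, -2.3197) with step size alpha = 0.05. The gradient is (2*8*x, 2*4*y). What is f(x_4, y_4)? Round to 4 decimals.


Gradient descent on f(x,y) = 8*x^2 + 4*y^2.
Starting point: (-3.872, -2.3197), alpha = 0.05
Step 1: grad_x = 2*8*-3.872 = -61.952, grad_y = 2*4*-2.3197 = -18.5576
  x_1 = -3.872 - 0.05*-61.952 = -0.7744
  y_1 = -2.3197 - 0.05*-18.5576 = -1.3918
Step 2: grad_x = 2*8*-0.7744 = -12.3904, grad_y = 2*4*-1.3918 = -11.1346
  x_2 = -0.7744 - 0.05*-12.3904 = -0.1549
  y_2 = -1.3918 - 0.05*-11.1346 = -0.8351
Step 3: grad_x = 2*8*-0.1549 = -2.4781, grad_y = 2*4*-0.8351 = -6.6807
  x_3 = -0.1549 - 0.05*-2.4781 = -0.031
  y_3 = -0.8351 - 0.05*-6.6807 = -0.5011
Step 4: grad_x = 2*8*-0.031 = -0.4956, grad_y = 2*4*-0.5011 = -4.0084
  x_4 = -0.031 - 0.05*-0.4956 = -0.0062
  y_4 = -0.5011 - 0.05*-4.0084 = -0.3006
f(-0.0062, -0.3006) = 8*(-0.0062)^2 + 4*(-0.3006)^2 = 0.3618


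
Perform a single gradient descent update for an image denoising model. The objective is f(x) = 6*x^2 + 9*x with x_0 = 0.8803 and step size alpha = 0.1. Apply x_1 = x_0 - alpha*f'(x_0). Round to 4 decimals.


We compute the gradient at x_0 and apply the update.
f'(x) = 12*x + 9
f'(0.8803) = 12*0.8803 + 9 = 19.5636
x_1 = 0.8803 - 0.1*19.5636 = -1.0761


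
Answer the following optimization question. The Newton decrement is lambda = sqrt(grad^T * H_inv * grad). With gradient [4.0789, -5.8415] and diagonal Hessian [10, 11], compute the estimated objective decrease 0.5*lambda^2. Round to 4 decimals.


Step 1: H is diagonal, so H^(-1) * g = [0.4079, -0.531].
Step 2: g^T H^(-1) g = sum_i g_i^2 / H_ii
  = (4.0789)^2/10 + (-5.8415)^2/11
  = 1.6637 + 3.1021 = 4.7658
Step 3: Objective decrease = 0.5 * g^T H^(-1) g = 2.3829


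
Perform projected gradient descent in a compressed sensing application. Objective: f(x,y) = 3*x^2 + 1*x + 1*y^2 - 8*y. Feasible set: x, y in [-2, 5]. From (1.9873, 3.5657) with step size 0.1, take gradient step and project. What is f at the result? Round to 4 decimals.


Step 1: Compute gradient at (1.9873, 3.5657).
grad_x = 2*3*1.9873 + 1 = 12.9238
grad_y = 2*1*3.5657 - 8 = -0.8686
Step 2: Gradient step.
x_raw = 1.9873 - 0.1*12.9238 = 0.6949
y_raw = 3.5657 - 0.1*-0.8686 = 3.6526
Step 3: Project onto [-2, 5].
x_proj = clip(0.6949) = 0.6949
y_proj = clip(3.6526) = 3.6526
Step 4: Evaluate f.
f(0.6949, 3.6526) = -13.7356


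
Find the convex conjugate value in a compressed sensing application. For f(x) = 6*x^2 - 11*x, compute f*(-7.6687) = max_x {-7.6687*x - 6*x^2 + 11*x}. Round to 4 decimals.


f*(y) = sup_x {y*x - a*x^2 - b*x} = sup_x {(y-b)*x - a*x^2}
FOC: (y - b) - 2a*x = 0 => x* = (y - b)/(2a)
x* = (-7.6687 + 11)/(2*6) = 0.2776
f*(-7.6687) = (y-b)^2/(4a) = (-7.6687 + 11)^2/(4*6)
= 11.0976/24 = 0.4624


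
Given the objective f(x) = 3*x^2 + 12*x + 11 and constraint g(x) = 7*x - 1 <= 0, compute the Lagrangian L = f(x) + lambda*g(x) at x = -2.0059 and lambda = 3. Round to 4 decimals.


Step 1: Evaluate f(x).
f(-2.0059) = 3*(-2.0059)^2 + 12*(-2.0059) + 11 = -0.9999
Step 2: Evaluate g(x).
g(-2.0059) = 7*-2.0059 - 1 = -15.0413
Step 3: Compute Lagrangian.
L = -0.9999 + 3*-15.0413 = -46.1238


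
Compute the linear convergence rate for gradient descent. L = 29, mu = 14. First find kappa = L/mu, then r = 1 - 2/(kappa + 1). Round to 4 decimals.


Step 1: Compute the condition number.
kappa = L/mu = 29/14 = 2.0714
Step 2: Compute the convergence rate.
r = 1 - 2/(kappa + 1) = 1 - 2*mu/(L + mu) = (L - mu)/(L + mu) = 15/43 = 0.3488


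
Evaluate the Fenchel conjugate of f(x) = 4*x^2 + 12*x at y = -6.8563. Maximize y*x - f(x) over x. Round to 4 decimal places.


f*(y) = sup_x {y*x - a*x^2 - b*x} = sup_x {(y-b)*x - a*x^2}
FOC: (y - b) - 2a*x = 0 => x* = (y - b)/(2a)
x* = (-6.8563 - 12)/(2*4) = -2.357
f*(-6.8563) = (y-b)^2/(4a) = (-6.8563 - 12)^2/(4*4)
= 355.56/16 = 22.2225


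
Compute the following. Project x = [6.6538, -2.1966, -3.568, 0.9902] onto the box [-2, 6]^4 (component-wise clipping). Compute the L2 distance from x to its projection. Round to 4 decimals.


Project each component onto [-2, 6].
clip(6.6538) = 6.0, clip(-2.1966) = -2.0, clip(-3.568) = -2.0, clip(0.9902) = 0.9902
Projection = [6.0, -2.0, -2.0, 0.9902]
Squared diffs: [0.4275, 0.0387, 2.4586, 0.0]
Distance = sqrt(2.9248) = 1.7102


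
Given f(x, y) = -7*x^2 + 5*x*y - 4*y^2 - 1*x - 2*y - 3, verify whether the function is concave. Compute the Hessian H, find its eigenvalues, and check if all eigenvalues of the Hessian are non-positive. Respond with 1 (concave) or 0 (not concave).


The Hessian of f(x,y) = -7*x^2 + 5*x*y - 4*y^2 - 1*x - 2*y - 3 is:
H = [[-14, 5], [5, -8]]
Trace = -14 - 8 = -22
Determinant = -14*-8 - (5)^2 = 87
Discriminant = (-22)^2 - 4*87 = 136.0
Eigenvalues: lambda_1 = -16.831, lambda_2 = -5.169
The function is concave.

1


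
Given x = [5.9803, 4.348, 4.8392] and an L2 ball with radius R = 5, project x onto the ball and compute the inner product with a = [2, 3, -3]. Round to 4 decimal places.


Step 1: Compute ||x|| (intermediates to 6 decimals).
||x|| = sqrt(5.9803^2 + 4.348^2 + 4.8392^2) = 8.836682
Step 2: Project.
Since ||x|| > R, scale = R/||x|| = 5/8.836682 = 0.565823, proj(x) = scale * x
proj(x) = [3.383791, 2.460198, 2.738131]
Step 3: Dot product.
a^T * proj(x) = 2*3.383791 + 3*2.460198 - 3*2.738131 = 5.9338


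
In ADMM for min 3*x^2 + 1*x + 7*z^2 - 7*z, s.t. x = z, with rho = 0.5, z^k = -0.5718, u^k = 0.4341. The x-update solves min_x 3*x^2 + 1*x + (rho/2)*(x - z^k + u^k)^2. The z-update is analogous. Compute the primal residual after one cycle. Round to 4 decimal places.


ADMM iteration with rho = 0.5, z^k = -0.5718, u^k = 0.4341
Step 1: x-update.
Minimize 3*x^2 + 1*x + (0.5/2)*(x + 0.5718 + 0.4341)^2
FOC: (2*3 + 0.5)*x = -1 + 0.5*(-0.5718 - 0.4341)
x^{k+1} = -0.2312
Step 2: z-update.
Minimize 7*z^2 - 7*z + (0.5/2)*(-0.2312 - z + 0.4341)^2
FOC: (2*7 + 0.5)*z = 7 + 0.5*(-0.2312 + 0.4341)
z^{k+1} = 0.4898
Step 3: u-update.
u^{k+1} = 0.4341 - 0.2312 - 0.4898 = -0.2869
Step 4: Primal residual = |-0.2312 - 0.4898| = 0.721


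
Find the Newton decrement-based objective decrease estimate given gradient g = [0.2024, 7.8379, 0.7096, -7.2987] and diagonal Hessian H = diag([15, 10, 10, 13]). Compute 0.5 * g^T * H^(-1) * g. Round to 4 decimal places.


Step 1: H is diagonal, so H^(-1) * g = [0.0135, 0.7838, 0.071, -0.5614].
Step 2: g^T H^(-1) g = sum_i g_i^2 / H_ii
  = (0.2024)^2/15 + (7.8379)^2/10 + (0.7096)^2/10 + (-7.2987)^2/13
  = 0.0027 + 6.1433 + 0.0504 + 4.0978 = 10.2941
Step 3: Objective decrease = 0.5 * g^T H^(-1) g = 5.1471


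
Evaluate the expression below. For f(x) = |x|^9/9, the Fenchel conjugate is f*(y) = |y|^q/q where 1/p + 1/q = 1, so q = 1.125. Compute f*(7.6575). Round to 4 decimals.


The conjugate exponent q satisfies 1/p + 1/q = 1.
p = 9, so q = 9/(9 - 1) = 1.125
|y|^q = 7.6575^1.125 = 9.8764
f*(7.6575) = 9.8764 / 1.125 = 8.779


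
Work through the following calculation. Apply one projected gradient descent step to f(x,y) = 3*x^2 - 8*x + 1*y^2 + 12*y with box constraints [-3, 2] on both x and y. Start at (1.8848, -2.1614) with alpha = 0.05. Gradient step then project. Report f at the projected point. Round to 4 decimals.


Step 1: Compute gradient at (1.8848, -2.1614).
grad_x = 2*3*1.8848 - 8 = 3.3088
grad_y = 2*1*-2.1614 + 12 = 7.6772
Step 2: Gradient step.
x_raw = 1.8848 - 0.05*3.3088 = 1.7194
y_raw = -2.1614 - 0.05*7.6772 = -2.5453
Step 3: Project onto [-3, 2].
x_proj = clip(1.7194) = 1.7194
y_proj = clip(-2.5453) = -2.5453
Step 4: Evaluate f.
f(1.7194, -2.5453) = -28.9511


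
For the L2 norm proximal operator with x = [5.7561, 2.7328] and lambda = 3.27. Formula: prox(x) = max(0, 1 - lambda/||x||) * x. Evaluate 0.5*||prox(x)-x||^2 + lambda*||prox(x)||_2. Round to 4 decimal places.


Step 1: Compute ||x||.
||x|| = 6.3719
Step 2: Compute scaling factor.
scale = max(0, 1 - 3.27/6.3719) = 0.4868
Step 3: prox(x) = [2.8021, 1.3303]
||prox(x)|| = 3.1019
Step 4: Proximal objective.
0.5*||prox-x||^2 = 5.3465
lambda*||prox|| = 10.1432
Total = 15.4896


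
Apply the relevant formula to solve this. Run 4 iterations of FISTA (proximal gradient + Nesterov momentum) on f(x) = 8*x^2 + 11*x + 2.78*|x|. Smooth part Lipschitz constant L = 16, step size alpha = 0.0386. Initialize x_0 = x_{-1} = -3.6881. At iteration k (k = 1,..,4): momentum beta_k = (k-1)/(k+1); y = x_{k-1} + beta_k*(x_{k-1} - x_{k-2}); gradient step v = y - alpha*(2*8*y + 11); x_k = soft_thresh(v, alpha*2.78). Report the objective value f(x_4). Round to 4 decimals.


FISTA on f(x) = 8*x^2 + 11*x + 2.78*|x|
L = 16, alpha = 0.0386
Iteration 1: beta = 0.0, y = -3.6881 + 0.0*(-3.6881 + 3.6881) = -3.6881
  grad(y) = -48.0096, v = y - alpha*grad = -1.8349
  prox(v) = soft_thresh(-1.8349, 0.1073) = -1.7276
Iteration 2: beta = 0.3333, y = -1.7276 + 0.3333*(-1.7276 + 3.6881) = -1.0741
  grad(y) = -6.1861, v = y - alpha*grad = -0.8353
  prox(v) = soft_thresh(-0.8353, 0.1073) = -0.728
Iteration 3: beta = 0.5, y = -0.728 + 0.5*(-0.728 + 1.7276) = -0.2282
  grad(y) = 7.348, v = y - alpha*grad = -0.5119
  prox(v) = soft_thresh(-0.5119, 0.1073) = -0.4046
Iteration 4: beta = 0.6, y = -0.4046 + 0.6*(-0.4046 + 0.728) = -0.2105
  grad(y) = 7.6321, v = y - alpha*grad = -0.5051
  prox(v) = soft_thresh(-0.5051, 0.1073) = -0.3978
f(x_4) = 8*(-0.3978)^2 + 11*(-0.3978) + 2.78*|-0.3978| = -2.0039


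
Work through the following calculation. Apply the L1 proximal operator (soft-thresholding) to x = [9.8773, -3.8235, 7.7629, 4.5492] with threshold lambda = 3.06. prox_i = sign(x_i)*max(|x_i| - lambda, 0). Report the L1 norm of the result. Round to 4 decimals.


Soft-thresholding with lambda = 3.06:
prox(9.8773) = sign(9.8773)*max(|9.8773| - 3.06, 0) = 6.8173
prox(-3.8235) = sign(-3.8235)*max(|-3.8235| - 3.06, 0) = -0.7635
prox(7.7629) = sign(7.7629)*max(|7.7629| - 3.06, 0) = 4.7029
prox(4.5492) = sign(4.5492)*max(|4.5492| - 3.06, 0) = 1.4892
prox(x) = [6.8173, -0.7635, 4.7029, 1.4892]
||prox(x)||_1 = 6.8173 + 0.7635 + 4.7029 + 1.4892 = 13.7729


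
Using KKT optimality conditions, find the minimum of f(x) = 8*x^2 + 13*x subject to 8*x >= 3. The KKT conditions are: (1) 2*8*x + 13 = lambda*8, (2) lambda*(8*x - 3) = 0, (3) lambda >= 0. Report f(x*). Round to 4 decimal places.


Step 1: Try lambda = 0 (constraint inactive).
x_unc = -13/(2*8) = -0.8125
Check: 8*-0.8125 = -6.5 < 3 -- violated!
Step 2: Constraint must be active: 8*x = 3
x* = 3/8 = 0.375
lambda = (2*8*0.375 + 13)/8 = 2.375
Step 3: Compute optimal value.
f(x*) = 8*0.375^2 + 13*0.375 = 6.0


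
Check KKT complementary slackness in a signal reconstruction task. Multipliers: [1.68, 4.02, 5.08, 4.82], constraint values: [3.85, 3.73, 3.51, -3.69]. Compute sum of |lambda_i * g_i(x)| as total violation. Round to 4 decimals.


KKT complementary slackness check:
lambda_1 * g_1 = 1.68 * 3.85 = 6.468
lambda_2 * g_2 = 4.02 * 3.73 = 14.9946
lambda_3 * g_3 = 5.08 * 3.51 = 17.8308
lambda_4 * g_4 = 4.82 * -3.69 = -17.7858
Total violation = 6.468 + 14.9946 + 17.8308 + 17.7858 = 57.0792


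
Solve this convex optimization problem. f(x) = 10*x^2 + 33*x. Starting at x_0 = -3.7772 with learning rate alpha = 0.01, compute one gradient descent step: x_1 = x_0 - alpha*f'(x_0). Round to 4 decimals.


We compute the gradient at x_0 and apply the update.
f'(x) = 20*x + 33
f'(-3.7772) = 20*-3.7772 + 33 = -42.544
x_1 = -3.7772 - 0.01*-42.544 = -3.3518


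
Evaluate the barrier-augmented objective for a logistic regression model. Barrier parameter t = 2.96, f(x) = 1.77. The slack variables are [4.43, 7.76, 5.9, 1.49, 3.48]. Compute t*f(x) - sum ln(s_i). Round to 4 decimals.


Step 1: Compute log-barrier.
ln values: [1.4884, 2.049, 1.775, 0.3988, 1.247]
phi = -(1.4884 + 2.049 + 1.775 + 0.3988 + 1.247) = -6.9581
Step 2: Compute augmented objective.
t*f(x) = 2.96*1.77 = 5.2392
Total = 5.2392 - 6.9581 = -1.7189


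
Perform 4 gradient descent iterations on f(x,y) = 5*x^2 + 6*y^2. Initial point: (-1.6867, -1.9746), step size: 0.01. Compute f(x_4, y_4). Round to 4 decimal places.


Gradient descent on f(x,y) = 5*x^2 + 6*y^2.
Starting point: (-1.6867, -1.9746), alpha = 0.01
Step 1: grad_x = 2*5*-1.6867 = -16.867, grad_y = 2*6*-1.9746 = -23.6952
  x_1 = -1.6867 - 0.01*-16.867 = -1.518
  y_1 = -1.9746 - 0.01*-23.6952 = -1.7376
Step 2: grad_x = 2*5*-1.518 = -15.1803, grad_y = 2*6*-1.7376 = -20.8518
  x_2 = -1.518 - 0.01*-15.1803 = -1.3662
  y_2 = -1.7376 - 0.01*-20.8518 = -1.5291
Step 3: grad_x = 2*5*-1.3662 = -13.6623, grad_y = 2*6*-1.5291 = -18.3496
  x_3 = -1.3662 - 0.01*-13.6623 = -1.2296
  y_3 = -1.5291 - 0.01*-18.3496 = -1.3456
Step 4: grad_x = 2*5*-1.2296 = -12.296, grad_y = 2*6*-1.3456 = -16.1476
  x_4 = -1.2296 - 0.01*-12.296 = -1.1066
  y_4 = -1.3456 - 0.01*-16.1476 = -1.1842
f(-1.1066, -1.1842) = 5*(-1.1066)^2 + 6*(-1.1842)^2 = 14.5367


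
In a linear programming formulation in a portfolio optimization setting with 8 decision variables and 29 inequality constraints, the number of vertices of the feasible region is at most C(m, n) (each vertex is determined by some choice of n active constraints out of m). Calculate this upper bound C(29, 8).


Each vertex corresponds to some choice of n active constraints out of m, so the number of vertices is at most C(m, n) = m! / (n!(m-n)!).
m = 29, n = 8
Numerator: 29 * 28 * 27 * 26 * 25 * 24 * 23 * 22
Denominator: 8! = 40320
C(29, 8) = 4292145


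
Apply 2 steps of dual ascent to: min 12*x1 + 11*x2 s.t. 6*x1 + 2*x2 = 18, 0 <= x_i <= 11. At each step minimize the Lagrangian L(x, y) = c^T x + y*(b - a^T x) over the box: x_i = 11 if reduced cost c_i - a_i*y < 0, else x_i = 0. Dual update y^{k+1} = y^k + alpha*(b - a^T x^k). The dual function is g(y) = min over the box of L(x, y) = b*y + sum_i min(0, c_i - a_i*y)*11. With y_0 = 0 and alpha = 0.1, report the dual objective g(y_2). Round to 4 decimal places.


Dual ascent for LP: min 12*x1 + 11*x2, 6*x1 + 2*x2 = 18, 0 <= x_i <= 11
Step 1: y^k = 0.0, reduced costs: (12.0, 11.0)
  x^k = (0.0, 0.0), subgradient = b - a^T x = 18.0
  y^{k+1} = 0.0 + 0.1*18.0 = 1.8
Step 2: y^k = 1.8, reduced costs: (1.2, 7.4)
  x^k = (0.0, 0.0), subgradient = b - a^T x = 18.0
  y^{k+1} = 1.8 + 0.1*18.0 = 3.6
Dual objective at y_2 = 3.6: reduced costs (-9.6, 3.8), box minimizer x = (11.0, 0.0)
g(y_2) = b*y + (c1 - a1*y)*x1 + (c2 - a2*y)*x2 = 18*3.6 + (-9.6)*11.0 + 3.8*0.0 = 64.8 - 105.6 + 0.0 = -40.8


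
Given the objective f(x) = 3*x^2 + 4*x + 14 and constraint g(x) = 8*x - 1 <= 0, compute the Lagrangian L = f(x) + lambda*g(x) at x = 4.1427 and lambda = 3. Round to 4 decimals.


Step 1: Evaluate f(x).
f(4.1427) = 3*4.1427^2 + 4*4.1427 + 14 = 82.0567
Step 2: Evaluate g(x).
g(4.1427) = 8*4.1427 - 1 = 32.1416
Step 3: Compute Lagrangian.
L = 82.0567 + 3*32.1416 = 178.4815


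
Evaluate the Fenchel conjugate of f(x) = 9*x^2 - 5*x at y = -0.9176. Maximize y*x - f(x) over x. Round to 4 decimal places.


f*(y) = sup_x {y*x - a*x^2 - b*x} = sup_x {(y-b)*x - a*x^2}
FOC: (y - b) - 2a*x = 0 => x* = (y - b)/(2a)
x* = (-0.9176 + 5)/(2*9) = 0.2268
f*(-0.9176) = (y-b)^2/(4a) = (-0.9176 + 5)^2/(4*9)
= 16.666/36 = 0.4629


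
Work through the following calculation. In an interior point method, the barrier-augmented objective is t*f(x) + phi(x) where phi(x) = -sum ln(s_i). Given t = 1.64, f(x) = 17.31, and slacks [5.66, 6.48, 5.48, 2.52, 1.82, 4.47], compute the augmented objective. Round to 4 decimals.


Step 1: Compute log-barrier.
ln values: [1.7334, 1.8687, 1.7011, 0.9243, 0.5988, 1.4974]
phi = -(1.7334 + 1.8687 + 1.7011 + 0.9243 + 0.5988 + 1.4974) = -8.3237
Step 2: Compute augmented objective.
t*f(x) = 1.64*17.31 = 28.3884
Total = 28.3884 - 8.3237 = 20.0647
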